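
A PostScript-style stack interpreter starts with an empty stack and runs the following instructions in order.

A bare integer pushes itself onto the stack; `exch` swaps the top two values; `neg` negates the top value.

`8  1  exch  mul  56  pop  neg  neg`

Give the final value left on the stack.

8

8    : [8]
1    : [8, 1]
exch : [1, 8]
mul  : [8]
56   : [8, 56]
pop  : [8]
neg  : [-8]
neg  : [8]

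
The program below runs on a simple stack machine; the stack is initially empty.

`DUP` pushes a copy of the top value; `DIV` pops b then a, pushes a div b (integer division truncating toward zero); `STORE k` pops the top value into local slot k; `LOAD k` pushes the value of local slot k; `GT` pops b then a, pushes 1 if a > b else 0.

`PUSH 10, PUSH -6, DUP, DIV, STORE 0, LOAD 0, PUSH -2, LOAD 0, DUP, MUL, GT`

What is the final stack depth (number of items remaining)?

PUSH 10  10
PUSH -6  10 -6
DUP      10 -6 -6
DIV      10 1
STORE 0  10
LOAD 0   10 1
PUSH -2  10 1 -2
LOAD 0   10 1 -2 1
DUP      10 1 -2 1 1
MUL      10 1 -2 1
GT       10 1 0

3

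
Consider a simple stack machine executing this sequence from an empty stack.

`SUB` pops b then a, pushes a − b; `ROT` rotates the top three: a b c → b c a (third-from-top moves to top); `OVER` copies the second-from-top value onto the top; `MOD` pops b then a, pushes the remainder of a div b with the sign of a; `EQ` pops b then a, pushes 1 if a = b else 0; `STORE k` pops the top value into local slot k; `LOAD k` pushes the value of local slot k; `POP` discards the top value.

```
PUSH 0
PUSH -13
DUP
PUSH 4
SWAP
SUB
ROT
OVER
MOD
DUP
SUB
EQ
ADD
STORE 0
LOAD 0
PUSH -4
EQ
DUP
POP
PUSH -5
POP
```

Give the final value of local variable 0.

PUSH 0   : 0
PUSH -13 : 0 -13
DUP      : 0 -13 -13
PUSH 4   : 0 -13 -13 4
SWAP     : 0 -13 4 -13
SUB      : 0 -13 17
ROT      : -13 17 0
OVER     : -13 17 0 17
MOD      : -13 17 0
DUP      : -13 17 0 0
SUB      : -13 17 0
EQ       : -13 0
ADD      : -13
STORE 0  : (empty)
LOAD 0   : -13
PUSH -4  : -13 -4
EQ       : 0
DUP      : 0 0
POP      : 0
PUSH -5  : 0 -5
POP      : 0

-13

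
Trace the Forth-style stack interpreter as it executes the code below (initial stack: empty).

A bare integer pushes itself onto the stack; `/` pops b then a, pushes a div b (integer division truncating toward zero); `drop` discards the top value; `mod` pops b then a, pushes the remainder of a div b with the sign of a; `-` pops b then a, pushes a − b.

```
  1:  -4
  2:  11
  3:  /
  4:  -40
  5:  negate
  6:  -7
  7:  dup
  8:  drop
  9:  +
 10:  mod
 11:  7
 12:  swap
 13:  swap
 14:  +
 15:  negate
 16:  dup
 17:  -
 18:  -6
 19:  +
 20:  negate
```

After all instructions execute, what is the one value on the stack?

6

-4      -4
11      -4 11
/       0
-40     0 -40
negate  0 40
-7      0 40 -7
dup     0 40 -7 -7
drop    0 40 -7
+       0 33
mod     0
7       0 7
swap    7 0
swap    0 7
+       7
negate  -7
dup     -7 -7
-       0
-6      0 -6
+       -6
negate  6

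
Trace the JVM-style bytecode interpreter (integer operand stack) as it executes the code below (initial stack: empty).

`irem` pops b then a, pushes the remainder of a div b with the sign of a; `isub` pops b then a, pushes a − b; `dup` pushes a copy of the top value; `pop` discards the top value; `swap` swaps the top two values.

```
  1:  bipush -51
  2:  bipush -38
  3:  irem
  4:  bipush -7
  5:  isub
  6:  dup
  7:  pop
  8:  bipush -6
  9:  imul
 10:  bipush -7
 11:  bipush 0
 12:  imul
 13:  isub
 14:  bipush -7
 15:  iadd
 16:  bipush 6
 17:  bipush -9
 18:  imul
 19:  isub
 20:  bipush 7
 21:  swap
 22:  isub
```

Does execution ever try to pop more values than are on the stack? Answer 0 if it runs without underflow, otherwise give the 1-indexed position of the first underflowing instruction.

0

bipush -51 : [-51]
bipush -38 : [-51, -38]
irem       : [-13]
bipush -7  : [-13, -7]
isub       : [-6]
dup        : [-6, -6]
pop        : [-6]
bipush -6  : [-6, -6]
imul       : [36]
bipush -7  : [36, -7]
bipush 0   : [36, -7, 0]
imul       : [36, 0]
isub       : [36]
bipush -7  : [36, -7]
iadd       : [29]
bipush 6   : [29, 6]
bipush -9  : [29, 6, -9]
imul       : [29, -54]
isub       : [83]
bipush 7   : [83, 7]
swap       : [7, 83]
isub       : [-76]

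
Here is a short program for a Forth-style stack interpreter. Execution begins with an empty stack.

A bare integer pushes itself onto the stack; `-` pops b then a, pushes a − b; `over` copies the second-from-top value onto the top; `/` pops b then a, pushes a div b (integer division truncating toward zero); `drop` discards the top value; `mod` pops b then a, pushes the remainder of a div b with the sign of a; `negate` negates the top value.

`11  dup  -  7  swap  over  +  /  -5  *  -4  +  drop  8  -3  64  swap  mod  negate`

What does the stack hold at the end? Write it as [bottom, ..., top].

11     -> 11
dup    -> 11 11
-      -> 0
7      -> 0 7
swap   -> 7 0
over   -> 7 0 7
+      -> 7 7
/      -> 1
-5     -> 1 -5
*      -> -5
-4     -> -5 -4
+      -> -9
drop   -> (empty)
8      -> 8
-3     -> 8 -3
64     -> 8 -3 64
swap   -> 8 64 -3
mod    -> 8 1
negate -> 8 -1

[8, -1]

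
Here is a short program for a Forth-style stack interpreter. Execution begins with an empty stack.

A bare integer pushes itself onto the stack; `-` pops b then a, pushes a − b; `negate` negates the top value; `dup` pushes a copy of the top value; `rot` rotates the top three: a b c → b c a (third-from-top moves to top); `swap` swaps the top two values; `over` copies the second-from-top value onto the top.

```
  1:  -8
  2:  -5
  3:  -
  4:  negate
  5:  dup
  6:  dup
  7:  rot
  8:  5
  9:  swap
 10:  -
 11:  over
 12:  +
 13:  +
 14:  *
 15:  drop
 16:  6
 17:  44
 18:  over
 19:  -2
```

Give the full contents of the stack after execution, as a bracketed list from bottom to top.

-8     -> [-8]
-5     -> [-8, -5]
-      -> [-3]
negate -> [3]
dup    -> [3, 3]
dup    -> [3, 3, 3]
rot    -> [3, 3, 3]
5      -> [3, 3, 3, 5]
swap   -> [3, 3, 5, 3]
-      -> [3, 3, 2]
over   -> [3, 3, 2, 3]
+      -> [3, 3, 5]
+      -> [3, 8]
*      -> [24]
drop   -> []
6      -> [6]
44     -> [6, 44]
over   -> [6, 44, 6]
-2     -> [6, 44, 6, -2]

[6, 44, 6, -2]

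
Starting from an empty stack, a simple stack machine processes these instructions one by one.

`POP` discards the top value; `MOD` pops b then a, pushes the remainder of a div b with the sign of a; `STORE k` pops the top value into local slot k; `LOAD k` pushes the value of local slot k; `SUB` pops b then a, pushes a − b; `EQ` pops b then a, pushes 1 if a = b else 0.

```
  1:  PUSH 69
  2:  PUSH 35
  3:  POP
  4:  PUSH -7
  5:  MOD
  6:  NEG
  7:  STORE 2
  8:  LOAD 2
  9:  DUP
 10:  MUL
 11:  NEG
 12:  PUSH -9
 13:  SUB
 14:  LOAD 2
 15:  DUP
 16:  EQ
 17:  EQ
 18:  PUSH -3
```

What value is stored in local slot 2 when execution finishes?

PUSH 69  69
PUSH 35  69 35
POP      69
PUSH -7  69 -7
MOD      6
NEG      -6
STORE 2  (empty)
LOAD 2   -6
DUP      -6 -6
MUL      36
NEG      -36
PUSH -9  -36 -9
SUB      -27
LOAD 2   -27 -6
DUP      -27 -6 -6
EQ       -27 1
EQ       0
PUSH -3  0 -3

-6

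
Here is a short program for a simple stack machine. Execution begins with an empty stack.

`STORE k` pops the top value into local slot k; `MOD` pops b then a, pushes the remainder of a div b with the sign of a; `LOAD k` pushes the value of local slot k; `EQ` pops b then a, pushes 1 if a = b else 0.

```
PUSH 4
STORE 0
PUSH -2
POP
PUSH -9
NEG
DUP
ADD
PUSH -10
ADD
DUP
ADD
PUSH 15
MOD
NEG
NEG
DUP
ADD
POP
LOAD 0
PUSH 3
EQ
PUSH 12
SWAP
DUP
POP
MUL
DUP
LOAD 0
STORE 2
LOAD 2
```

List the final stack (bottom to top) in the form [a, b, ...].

[0, 0, 4]

PUSH 4   -> 4
STORE 0  -> (empty)
PUSH -2  -> -2
POP      -> (empty)
PUSH -9  -> -9
NEG      -> 9
DUP      -> 9 9
ADD      -> 18
PUSH -10 -> 18 -10
ADD      -> 8
DUP      -> 8 8
ADD      -> 16
PUSH 15  -> 16 15
MOD      -> 1
NEG      -> -1
NEG      -> 1
DUP      -> 1 1
ADD      -> 2
POP      -> (empty)
LOAD 0   -> 4
PUSH 3   -> 4 3
EQ       -> 0
PUSH 12  -> 0 12
SWAP     -> 12 0
DUP      -> 12 0 0
POP      -> 12 0
MUL      -> 0
DUP      -> 0 0
LOAD 0   -> 0 0 4
STORE 2  -> 0 0
LOAD 2   -> 0 0 4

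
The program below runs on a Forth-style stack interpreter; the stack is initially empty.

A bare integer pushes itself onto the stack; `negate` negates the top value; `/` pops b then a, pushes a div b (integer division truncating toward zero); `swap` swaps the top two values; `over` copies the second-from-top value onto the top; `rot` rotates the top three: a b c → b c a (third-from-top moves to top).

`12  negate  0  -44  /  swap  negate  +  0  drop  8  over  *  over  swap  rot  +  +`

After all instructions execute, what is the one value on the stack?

120

12      [12]
negate  [-12]
0       [-12, 0]
-44     [-12, 0, -44]
/       [-12, 0]
swap    [0, -12]
negate  [0, 12]
+       [12]
0       [12, 0]
drop    [12]
8       [12, 8]
over    [12, 8, 12]
*       [12, 96]
over    [12, 96, 12]
swap    [12, 12, 96]
rot     [12, 96, 12]
+       [12, 108]
+       [120]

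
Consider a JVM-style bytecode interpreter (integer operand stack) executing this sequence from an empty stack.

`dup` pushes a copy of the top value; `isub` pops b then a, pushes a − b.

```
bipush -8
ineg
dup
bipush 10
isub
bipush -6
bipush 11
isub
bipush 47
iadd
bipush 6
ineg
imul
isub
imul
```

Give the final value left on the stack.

bipush -8 → -8
ineg      → 8
dup       → 8 8
bipush 10 → 8 8 10
isub      → 8 -2
bipush -6 → 8 -2 -6
bipush 11 → 8 -2 -6 11
isub      → 8 -2 -17
bipush 47 → 8 -2 -17 47
iadd      → 8 -2 30
bipush 6  → 8 -2 30 6
ineg      → 8 -2 30 -6
imul      → 8 -2 -180
isub      → 8 178
imul      → 1424

1424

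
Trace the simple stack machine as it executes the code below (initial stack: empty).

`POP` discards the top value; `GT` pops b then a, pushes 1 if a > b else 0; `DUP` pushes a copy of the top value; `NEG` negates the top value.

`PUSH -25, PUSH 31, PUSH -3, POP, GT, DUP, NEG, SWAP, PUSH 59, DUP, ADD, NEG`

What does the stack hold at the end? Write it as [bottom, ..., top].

[0, 0, -118]

PUSH -25 → [-25]
PUSH 31  → [-25, 31]
PUSH -3  → [-25, 31, -3]
POP      → [-25, 31]
GT       → [0]
DUP      → [0, 0]
NEG      → [0, 0]
SWAP     → [0, 0]
PUSH 59  → [0, 0, 59]
DUP      → [0, 0, 59, 59]
ADD      → [0, 0, 118]
NEG      → [0, 0, -118]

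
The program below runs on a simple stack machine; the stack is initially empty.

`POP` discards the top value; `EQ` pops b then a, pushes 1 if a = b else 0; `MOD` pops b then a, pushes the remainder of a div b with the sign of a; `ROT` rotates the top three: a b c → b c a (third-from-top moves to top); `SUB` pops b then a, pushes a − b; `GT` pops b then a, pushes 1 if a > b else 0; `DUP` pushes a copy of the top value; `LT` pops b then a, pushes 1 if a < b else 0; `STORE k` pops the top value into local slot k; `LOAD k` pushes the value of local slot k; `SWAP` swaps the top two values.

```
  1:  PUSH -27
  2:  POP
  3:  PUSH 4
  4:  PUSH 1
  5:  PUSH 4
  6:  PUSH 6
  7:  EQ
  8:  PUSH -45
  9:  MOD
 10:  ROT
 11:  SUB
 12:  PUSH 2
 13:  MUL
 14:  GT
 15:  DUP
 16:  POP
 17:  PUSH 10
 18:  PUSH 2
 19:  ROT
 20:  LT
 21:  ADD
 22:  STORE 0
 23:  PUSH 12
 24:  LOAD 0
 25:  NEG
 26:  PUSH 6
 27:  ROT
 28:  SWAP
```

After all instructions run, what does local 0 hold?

10

PUSH -27 → -27
POP      → (empty)
PUSH 4   → 4
PUSH 1   → 4 1
PUSH 4   → 4 1 4
PUSH 6   → 4 1 4 6
EQ       → 4 1 0
PUSH -45 → 4 1 0 -45
MOD      → 4 1 0
ROT      → 1 0 4
SUB      → 1 -4
PUSH 2   → 1 -4 2
MUL      → 1 -8
GT       → 1
DUP      → 1 1
POP      → 1
PUSH 10  → 1 10
PUSH 2   → 1 10 2
ROT      → 10 2 1
LT       → 10 0
ADD      → 10
STORE 0  → (empty)
PUSH 12  → 12
LOAD 0   → 12 10
NEG      → 12 -10
PUSH 6   → 12 -10 6
ROT      → -10 6 12
SWAP     → -10 12 6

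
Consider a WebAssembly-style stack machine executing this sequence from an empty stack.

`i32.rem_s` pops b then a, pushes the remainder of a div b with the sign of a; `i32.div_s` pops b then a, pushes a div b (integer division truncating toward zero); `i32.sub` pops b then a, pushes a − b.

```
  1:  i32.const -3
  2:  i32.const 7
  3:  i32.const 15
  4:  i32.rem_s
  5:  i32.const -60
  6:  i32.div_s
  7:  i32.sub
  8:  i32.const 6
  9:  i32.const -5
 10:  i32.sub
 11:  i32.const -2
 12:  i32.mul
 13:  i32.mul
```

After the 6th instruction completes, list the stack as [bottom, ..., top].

[-3, 0]

i32.const -3   [-3]
i32.const 7    [-3, 7]
i32.const 15   [-3, 7, 15]
i32.rem_s      [-3, 7]
i32.const -60  [-3, 7, -60]
i32.div_s      [-3, 0]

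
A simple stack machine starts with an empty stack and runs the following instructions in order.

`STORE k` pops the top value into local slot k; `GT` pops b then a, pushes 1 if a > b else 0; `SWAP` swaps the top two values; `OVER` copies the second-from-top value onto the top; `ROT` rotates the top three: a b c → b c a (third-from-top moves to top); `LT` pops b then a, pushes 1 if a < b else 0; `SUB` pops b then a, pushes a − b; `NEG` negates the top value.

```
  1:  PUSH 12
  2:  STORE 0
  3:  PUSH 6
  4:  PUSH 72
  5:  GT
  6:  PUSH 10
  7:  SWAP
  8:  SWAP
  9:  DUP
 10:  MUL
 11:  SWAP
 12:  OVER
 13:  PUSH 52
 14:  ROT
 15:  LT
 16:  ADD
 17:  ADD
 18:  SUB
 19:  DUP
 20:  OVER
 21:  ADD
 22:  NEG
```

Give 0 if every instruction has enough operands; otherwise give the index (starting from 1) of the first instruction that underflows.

PUSH 12 → 12
STORE 0 → (empty)
PUSH 6  → 6
PUSH 72 → 6 72
GT      → 0
PUSH 10 → 0 10
SWAP    → 10 0
SWAP    → 0 10
DUP     → 0 10 10
MUL     → 0 100
SWAP    → 100 0
OVER    → 100 0 100
PUSH 52 → 100 0 100 52
ROT     → 100 100 52 0
LT      → 100 100 0
ADD     → 100 100
ADD     → 200
SUB  — needs 2 operands, stack has 1 → underflow

18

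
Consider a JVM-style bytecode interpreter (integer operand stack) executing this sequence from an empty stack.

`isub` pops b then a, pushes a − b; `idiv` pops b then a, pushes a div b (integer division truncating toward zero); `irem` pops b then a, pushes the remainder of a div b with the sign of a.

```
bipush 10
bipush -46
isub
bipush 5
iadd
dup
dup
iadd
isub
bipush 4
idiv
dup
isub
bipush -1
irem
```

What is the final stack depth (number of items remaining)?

bipush 10  → 10
bipush -46 → 10 -46
isub       → 56
bipush 5   → 56 5
iadd       → 61
dup        → 61 61
dup        → 61 61 61
iadd       → 61 122
isub       → -61
bipush 4   → -61 4
idiv       → -15
dup        → -15 -15
isub       → 0
bipush -1  → 0 -1
irem       → 0

1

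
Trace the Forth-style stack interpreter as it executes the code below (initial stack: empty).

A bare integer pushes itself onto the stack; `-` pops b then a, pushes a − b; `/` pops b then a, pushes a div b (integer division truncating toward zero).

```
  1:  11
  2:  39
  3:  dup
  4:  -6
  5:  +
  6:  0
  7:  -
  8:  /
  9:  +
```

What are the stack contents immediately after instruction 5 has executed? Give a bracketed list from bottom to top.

11   11
39   11 39
dup  11 39 39
-6   11 39 39 -6
+    11 39 33

[11, 39, 33]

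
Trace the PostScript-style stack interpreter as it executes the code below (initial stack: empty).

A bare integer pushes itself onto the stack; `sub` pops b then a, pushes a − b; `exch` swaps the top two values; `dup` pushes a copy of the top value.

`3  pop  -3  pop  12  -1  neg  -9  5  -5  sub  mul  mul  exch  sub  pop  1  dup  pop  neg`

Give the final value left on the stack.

-1

3    → 3
pop  → (empty)
-3   → -3
pop  → (empty)
12   → 12
-1   → 12 -1
neg  → 12 1
-9   → 12 1 -9
5    → 12 1 -9 5
-5   → 12 1 -9 5 -5
sub  → 12 1 -9 10
mul  → 12 1 -90
mul  → 12 -90
exch → -90 12
sub  → -102
pop  → (empty)
1    → 1
dup  → 1 1
pop  → 1
neg  → -1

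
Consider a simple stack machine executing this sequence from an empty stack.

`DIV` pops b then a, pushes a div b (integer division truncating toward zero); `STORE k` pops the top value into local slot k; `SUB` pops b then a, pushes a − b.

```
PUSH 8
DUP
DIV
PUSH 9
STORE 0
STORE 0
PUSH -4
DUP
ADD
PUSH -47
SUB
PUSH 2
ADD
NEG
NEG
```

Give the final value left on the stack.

PUSH 8   : 8
DUP      : 8 8
DIV      : 1
PUSH 9   : 1 9
STORE 0  : 1
STORE 0  : (empty)
PUSH -4  : -4
DUP      : -4 -4
ADD      : -8
PUSH -47 : -8 -47
SUB      : 39
PUSH 2   : 39 2
ADD      : 41
NEG      : -41
NEG      : 41

41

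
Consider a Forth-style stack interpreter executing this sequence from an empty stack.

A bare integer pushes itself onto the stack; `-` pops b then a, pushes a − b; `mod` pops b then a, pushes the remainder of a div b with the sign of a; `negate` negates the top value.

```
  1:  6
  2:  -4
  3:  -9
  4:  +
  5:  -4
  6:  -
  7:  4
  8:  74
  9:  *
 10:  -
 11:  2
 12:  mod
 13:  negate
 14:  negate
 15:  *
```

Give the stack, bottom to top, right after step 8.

6  -> 6
-4 -> 6 -4
-9 -> 6 -4 -9
+  -> 6 -13
-4 -> 6 -13 -4
-  -> 6 -9
4  -> 6 -9 4
74 -> 6 -9 4 74

[6, -9, 4, 74]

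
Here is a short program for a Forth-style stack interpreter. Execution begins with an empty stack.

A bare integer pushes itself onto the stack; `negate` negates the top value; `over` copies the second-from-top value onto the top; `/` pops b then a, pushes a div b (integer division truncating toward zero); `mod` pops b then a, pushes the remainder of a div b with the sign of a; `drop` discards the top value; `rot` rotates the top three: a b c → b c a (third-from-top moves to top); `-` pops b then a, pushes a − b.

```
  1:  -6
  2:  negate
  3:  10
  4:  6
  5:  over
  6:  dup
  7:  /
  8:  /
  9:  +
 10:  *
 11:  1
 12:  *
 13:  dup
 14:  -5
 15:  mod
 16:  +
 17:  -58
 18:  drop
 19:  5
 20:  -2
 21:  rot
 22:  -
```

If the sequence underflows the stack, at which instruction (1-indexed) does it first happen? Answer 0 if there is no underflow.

0

-6     : [-6]
negate : [6]
10     : [6, 10]
6      : [6, 10, 6]
over   : [6, 10, 6, 10]
dup    : [6, 10, 6, 10, 10]
/      : [6, 10, 6, 1]
/      : [6, 10, 6]
+      : [6, 16]
*      : [96]
1      : [96, 1]
*      : [96]
dup    : [96, 96]
-5     : [96, 96, -5]
mod    : [96, 1]
+      : [97]
-58    : [97, -58]
drop   : [97]
5      : [97, 5]
-2     : [97, 5, -2]
rot    : [5, -2, 97]
-      : [5, -99]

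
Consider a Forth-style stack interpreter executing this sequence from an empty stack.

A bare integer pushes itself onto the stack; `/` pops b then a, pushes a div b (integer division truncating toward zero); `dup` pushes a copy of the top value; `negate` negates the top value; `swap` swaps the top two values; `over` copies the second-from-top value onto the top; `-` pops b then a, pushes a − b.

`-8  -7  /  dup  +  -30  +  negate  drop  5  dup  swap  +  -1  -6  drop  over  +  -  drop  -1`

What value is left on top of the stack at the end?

-8     → -8
-7     → -8 -7
/      → 1
dup    → 1 1
+      → 2
-30    → 2 -30
+      → -28
negate → 28
drop   → (empty)
5      → 5
dup    → 5 5
swap   → 5 5
+      → 10
-1     → 10 -1
-6     → 10 -1 -6
drop   → 10 -1
over   → 10 -1 10
+      → 10 9
-      → 1
drop   → (empty)
-1     → -1

-1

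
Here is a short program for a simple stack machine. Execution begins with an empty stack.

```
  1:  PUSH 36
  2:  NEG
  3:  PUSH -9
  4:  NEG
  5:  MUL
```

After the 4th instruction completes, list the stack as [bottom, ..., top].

[-36, 9]

PUSH 36 -> 36
NEG     -> -36
PUSH -9 -> -36 -9
NEG     -> -36 9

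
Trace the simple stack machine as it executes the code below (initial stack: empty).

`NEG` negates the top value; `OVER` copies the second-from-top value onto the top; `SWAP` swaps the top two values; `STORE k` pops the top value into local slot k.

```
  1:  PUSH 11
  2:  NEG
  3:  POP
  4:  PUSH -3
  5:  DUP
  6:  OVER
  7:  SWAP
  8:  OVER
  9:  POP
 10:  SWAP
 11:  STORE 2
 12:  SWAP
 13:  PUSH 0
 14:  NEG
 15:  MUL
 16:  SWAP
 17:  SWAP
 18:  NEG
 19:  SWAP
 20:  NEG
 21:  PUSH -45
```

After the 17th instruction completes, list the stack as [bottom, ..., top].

PUSH 11  [11]
NEG      [-11]
POP      []
PUSH -3  [-3]
DUP      [-3, -3]
OVER     [-3, -3, -3]
SWAP     [-3, -3, -3]
OVER     [-3, -3, -3, -3]
POP      [-3, -3, -3]
SWAP     [-3, -3, -3]
STORE 2  [-3, -3]
SWAP     [-3, -3]
PUSH 0   [-3, -3, 0]
NEG      [-3, -3, 0]
MUL      [-3, 0]
SWAP     [0, -3]
SWAP     [-3, 0]

[-3, 0]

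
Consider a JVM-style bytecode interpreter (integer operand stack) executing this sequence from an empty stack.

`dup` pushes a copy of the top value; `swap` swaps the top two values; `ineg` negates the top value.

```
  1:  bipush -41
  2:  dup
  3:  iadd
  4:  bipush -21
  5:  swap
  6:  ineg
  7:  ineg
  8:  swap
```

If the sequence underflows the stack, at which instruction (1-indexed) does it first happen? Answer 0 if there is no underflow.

0

bipush -41 → [-41]
dup        → [-41, -41]
iadd       → [-82]
bipush -21 → [-82, -21]
swap       → [-21, -82]
ineg       → [-21, 82]
ineg       → [-21, -82]
swap       → [-82, -21]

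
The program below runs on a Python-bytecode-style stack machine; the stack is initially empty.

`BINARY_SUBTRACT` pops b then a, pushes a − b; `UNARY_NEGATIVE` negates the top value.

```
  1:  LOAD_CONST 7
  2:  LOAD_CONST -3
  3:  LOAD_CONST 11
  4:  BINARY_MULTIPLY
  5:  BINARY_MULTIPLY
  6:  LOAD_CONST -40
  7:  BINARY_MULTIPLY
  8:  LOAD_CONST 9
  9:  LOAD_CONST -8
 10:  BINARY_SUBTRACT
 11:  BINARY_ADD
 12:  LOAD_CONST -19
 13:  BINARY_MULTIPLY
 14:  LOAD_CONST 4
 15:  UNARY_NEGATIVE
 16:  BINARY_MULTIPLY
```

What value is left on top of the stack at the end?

703532

LOAD_CONST 7     7
LOAD_CONST -3    7 -3
LOAD_CONST 11    7 -3 11
BINARY_MULTIPLY  7 -33
BINARY_MULTIPLY  -231
LOAD_CONST -40   -231 -40
BINARY_MULTIPLY  9240
LOAD_CONST 9     9240 9
LOAD_CONST -8    9240 9 -8
BINARY_SUBTRACT  9240 17
BINARY_ADD       9257
LOAD_CONST -19   9257 -19
BINARY_MULTIPLY  -175883
LOAD_CONST 4     -175883 4
UNARY_NEGATIVE   -175883 -4
BINARY_MULTIPLY  703532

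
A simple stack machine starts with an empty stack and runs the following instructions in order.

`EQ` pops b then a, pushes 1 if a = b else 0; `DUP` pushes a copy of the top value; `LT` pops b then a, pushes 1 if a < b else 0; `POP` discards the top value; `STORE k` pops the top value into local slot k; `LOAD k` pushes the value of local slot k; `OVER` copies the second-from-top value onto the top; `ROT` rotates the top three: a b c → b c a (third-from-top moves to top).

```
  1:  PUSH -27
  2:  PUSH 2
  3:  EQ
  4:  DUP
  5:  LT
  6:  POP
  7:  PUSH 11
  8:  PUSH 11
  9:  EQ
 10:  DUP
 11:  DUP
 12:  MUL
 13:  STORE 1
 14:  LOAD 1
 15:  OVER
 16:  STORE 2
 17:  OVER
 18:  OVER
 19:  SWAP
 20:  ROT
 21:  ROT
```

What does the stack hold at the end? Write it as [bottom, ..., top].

[1, 1, 1, 1]

PUSH -27 : [-27]
PUSH 2   : [-27, 2]
EQ       : [0]
DUP      : [0, 0]
LT       : [0]
POP      : []
PUSH 11  : [11]
PUSH 11  : [11, 11]
EQ       : [1]
DUP      : [1, 1]
DUP      : [1, 1, 1]
MUL      : [1, 1]
STORE 1  : [1]
LOAD 1   : [1, 1]
OVER     : [1, 1, 1]
STORE 2  : [1, 1]
OVER     : [1, 1, 1]
OVER     : [1, 1, 1, 1]
SWAP     : [1, 1, 1, 1]
ROT      : [1, 1, 1, 1]
ROT      : [1, 1, 1, 1]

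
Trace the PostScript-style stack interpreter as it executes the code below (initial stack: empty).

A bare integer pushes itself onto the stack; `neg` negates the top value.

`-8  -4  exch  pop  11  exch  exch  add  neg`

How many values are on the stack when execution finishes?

-8   : [-8]
-4   : [-8, -4]
exch : [-4, -8]
pop  : [-4]
11   : [-4, 11]
exch : [11, -4]
exch : [-4, 11]
add  : [7]
neg  : [-7]

1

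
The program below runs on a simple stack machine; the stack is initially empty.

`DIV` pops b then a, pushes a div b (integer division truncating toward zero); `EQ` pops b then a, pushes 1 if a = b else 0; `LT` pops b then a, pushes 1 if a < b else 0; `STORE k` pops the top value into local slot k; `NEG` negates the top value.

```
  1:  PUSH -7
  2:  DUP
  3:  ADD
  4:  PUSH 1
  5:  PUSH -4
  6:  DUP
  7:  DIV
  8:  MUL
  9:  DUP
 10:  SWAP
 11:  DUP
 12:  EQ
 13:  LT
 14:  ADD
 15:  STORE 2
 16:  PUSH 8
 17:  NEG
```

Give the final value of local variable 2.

PUSH -7 : -7
DUP     : -7 -7
ADD     : -14
PUSH 1  : -14 1
PUSH -4 : -14 1 -4
DUP     : -14 1 -4 -4
DIV     : -14 1 1
MUL     : -14 1
DUP     : -14 1 1
SWAP    : -14 1 1
DUP     : -14 1 1 1
EQ      : -14 1 1
LT      : -14 0
ADD     : -14
STORE 2 : (empty)
PUSH 8  : 8
NEG     : -8

-14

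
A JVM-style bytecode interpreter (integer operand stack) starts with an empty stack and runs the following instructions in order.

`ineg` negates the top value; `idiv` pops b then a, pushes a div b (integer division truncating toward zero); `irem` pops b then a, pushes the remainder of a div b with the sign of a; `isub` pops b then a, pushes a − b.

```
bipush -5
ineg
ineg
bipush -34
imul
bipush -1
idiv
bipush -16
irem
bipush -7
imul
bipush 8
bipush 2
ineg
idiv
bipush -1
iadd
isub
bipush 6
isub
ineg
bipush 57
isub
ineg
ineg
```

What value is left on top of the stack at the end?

bipush -5  : [-5]
ineg       : [5]
ineg       : [-5]
bipush -34 : [-5, -34]
imul       : [170]
bipush -1  : [170, -1]
idiv       : [-170]
bipush -16 : [-170, -16]
irem       : [-10]
bipush -7  : [-10, -7]
imul       : [70]
bipush 8   : [70, 8]
bipush 2   : [70, 8, 2]
ineg       : [70, 8, -2]
idiv       : [70, -4]
bipush -1  : [70, -4, -1]
iadd       : [70, -5]
isub       : [75]
bipush 6   : [75, 6]
isub       : [69]
ineg       : [-69]
bipush 57  : [-69, 57]
isub       : [-126]
ineg       : [126]
ineg       : [-126]

-126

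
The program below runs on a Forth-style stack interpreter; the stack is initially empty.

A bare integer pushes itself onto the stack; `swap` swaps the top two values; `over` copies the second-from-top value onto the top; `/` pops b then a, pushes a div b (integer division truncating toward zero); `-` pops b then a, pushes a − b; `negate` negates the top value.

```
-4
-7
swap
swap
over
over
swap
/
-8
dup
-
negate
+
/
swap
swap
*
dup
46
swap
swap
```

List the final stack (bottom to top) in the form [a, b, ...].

-4      [-4]
-7      [-4, -7]
swap    [-7, -4]
swap    [-4, -7]
over    [-4, -7, -4]
over    [-4, -7, -4, -7]
swap    [-4, -7, -7, -4]
/       [-4, -7, 1]
-8      [-4, -7, 1, -8]
dup     [-4, -7, 1, -8, -8]
-       [-4, -7, 1, 0]
negate  [-4, -7, 1, 0]
+       [-4, -7, 1]
/       [-4, -7]
swap    [-7, -4]
swap    [-4, -7]
*       [28]
dup     [28, 28]
46      [28, 28, 46]
swap    [28, 46, 28]
swap    [28, 28, 46]

[28, 28, 46]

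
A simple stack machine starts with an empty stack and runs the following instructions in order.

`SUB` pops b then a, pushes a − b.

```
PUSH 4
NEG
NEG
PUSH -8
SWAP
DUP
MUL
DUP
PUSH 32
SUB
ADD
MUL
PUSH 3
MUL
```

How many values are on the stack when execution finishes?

1

PUSH 4  → [4]
NEG     → [-4]
NEG     → [4]
PUSH -8 → [4, -8]
SWAP    → [-8, 4]
DUP     → [-8, 4, 4]
MUL     → [-8, 16]
DUP     → [-8, 16, 16]
PUSH 32 → [-8, 16, 16, 32]
SUB     → [-8, 16, -16]
ADD     → [-8, 0]
MUL     → [0]
PUSH 3  → [0, 3]
MUL     → [0]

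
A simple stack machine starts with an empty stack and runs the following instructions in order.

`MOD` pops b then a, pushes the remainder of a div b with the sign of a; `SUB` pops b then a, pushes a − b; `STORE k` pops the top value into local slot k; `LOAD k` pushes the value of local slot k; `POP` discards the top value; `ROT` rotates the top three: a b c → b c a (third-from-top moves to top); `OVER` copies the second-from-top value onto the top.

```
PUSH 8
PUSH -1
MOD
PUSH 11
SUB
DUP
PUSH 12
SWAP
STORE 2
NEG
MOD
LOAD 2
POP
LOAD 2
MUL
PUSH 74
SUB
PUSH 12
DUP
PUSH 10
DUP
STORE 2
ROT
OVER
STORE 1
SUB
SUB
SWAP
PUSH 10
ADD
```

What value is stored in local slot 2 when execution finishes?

10

PUSH 8  → [8]
PUSH -1 → [8, -1]
MOD     → [0]
PUSH 11 → [0, 11]
SUB     → [-11]
DUP     → [-11, -11]
PUSH 12 → [-11, -11, 12]
SWAP    → [-11, 12, -11]
STORE 2 → [-11, 12]
NEG     → [-11, -12]
MOD     → [-11]
LOAD 2  → [-11, -11]
POP     → [-11]
LOAD 2  → [-11, -11]
MUL     → [121]
PUSH 74 → [121, 74]
SUB     → [47]
PUSH 12 → [47, 12]
DUP     → [47, 12, 12]
PUSH 10 → [47, 12, 12, 10]
DUP     → [47, 12, 12, 10, 10]
STORE 2 → [47, 12, 12, 10]
ROT     → [47, 12, 10, 12]
OVER    → [47, 12, 10, 12, 10]
STORE 1 → [47, 12, 10, 12]
SUB     → [47, 12, -2]
SUB     → [47, 14]
SWAP    → [14, 47]
PUSH 10 → [14, 47, 10]
ADD     → [14, 57]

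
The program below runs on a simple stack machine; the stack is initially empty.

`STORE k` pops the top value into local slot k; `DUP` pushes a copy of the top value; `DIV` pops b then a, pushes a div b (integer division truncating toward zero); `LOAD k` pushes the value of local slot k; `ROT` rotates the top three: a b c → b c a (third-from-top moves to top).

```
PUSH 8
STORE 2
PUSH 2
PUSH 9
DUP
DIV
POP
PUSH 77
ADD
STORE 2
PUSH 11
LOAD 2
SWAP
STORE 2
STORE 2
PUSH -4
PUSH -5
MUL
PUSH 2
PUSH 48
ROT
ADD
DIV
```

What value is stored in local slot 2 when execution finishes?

79

PUSH 8  : [8]
STORE 2 : []
PUSH 2  : [2]
PUSH 9  : [2, 9]
DUP     : [2, 9, 9]
DIV     : [2, 1]
POP     : [2]
PUSH 77 : [2, 77]
ADD     : [79]
STORE 2 : []
PUSH 11 : [11]
LOAD 2  : [11, 79]
SWAP    : [79, 11]
STORE 2 : [79]
STORE 2 : []
PUSH -4 : [-4]
PUSH -5 : [-4, -5]
MUL     : [20]
PUSH 2  : [20, 2]
PUSH 48 : [20, 2, 48]
ROT     : [2, 48, 20]
ADD     : [2, 68]
DIV     : [0]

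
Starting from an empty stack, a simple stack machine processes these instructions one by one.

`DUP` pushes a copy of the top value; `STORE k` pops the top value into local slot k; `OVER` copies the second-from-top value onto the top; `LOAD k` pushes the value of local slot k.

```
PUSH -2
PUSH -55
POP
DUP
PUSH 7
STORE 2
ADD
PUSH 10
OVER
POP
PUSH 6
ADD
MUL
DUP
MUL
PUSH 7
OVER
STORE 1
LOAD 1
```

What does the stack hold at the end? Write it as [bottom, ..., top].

[4096, 7, 4096]

PUSH -2  : [-2]
PUSH -55 : [-2, -55]
POP      : [-2]
DUP      : [-2, -2]
PUSH 7   : [-2, -2, 7]
STORE 2  : [-2, -2]
ADD      : [-4]
PUSH 10  : [-4, 10]
OVER     : [-4, 10, -4]
POP      : [-4, 10]
PUSH 6   : [-4, 10, 6]
ADD      : [-4, 16]
MUL      : [-64]
DUP      : [-64, -64]
MUL      : [4096]
PUSH 7   : [4096, 7]
OVER     : [4096, 7, 4096]
STORE 1  : [4096, 7]
LOAD 1   : [4096, 7, 4096]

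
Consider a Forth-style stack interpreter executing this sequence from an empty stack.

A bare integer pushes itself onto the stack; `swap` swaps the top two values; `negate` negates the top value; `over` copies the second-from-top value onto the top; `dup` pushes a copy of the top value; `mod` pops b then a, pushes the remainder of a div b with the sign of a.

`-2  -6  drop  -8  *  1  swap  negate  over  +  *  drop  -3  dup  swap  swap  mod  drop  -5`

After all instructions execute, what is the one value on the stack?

-2      [-2]
-6      [-2, -6]
drop    [-2]
-8      [-2, -8]
*       [16]
1       [16, 1]
swap    [1, 16]
negate  [1, -16]
over    [1, -16, 1]
+       [1, -15]
*       [-15]
drop    []
-3      [-3]
dup     [-3, -3]
swap    [-3, -3]
swap    [-3, -3]
mod     [0]
drop    []
-5      [-5]

-5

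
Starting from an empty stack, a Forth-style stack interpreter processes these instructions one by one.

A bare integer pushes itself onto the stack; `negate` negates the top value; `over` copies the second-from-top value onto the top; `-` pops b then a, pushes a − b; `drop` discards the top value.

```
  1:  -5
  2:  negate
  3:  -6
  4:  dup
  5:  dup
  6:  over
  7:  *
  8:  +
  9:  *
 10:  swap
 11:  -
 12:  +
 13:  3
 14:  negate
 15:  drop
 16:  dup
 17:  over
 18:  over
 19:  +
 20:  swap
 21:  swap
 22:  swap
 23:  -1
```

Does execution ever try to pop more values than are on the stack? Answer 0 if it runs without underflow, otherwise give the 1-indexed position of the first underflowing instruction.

12

-5     : [-5]
negate : [5]
-6     : [5, -6]
dup    : [5, -6, -6]
dup    : [5, -6, -6, -6]
over   : [5, -6, -6, -6, -6]
*      : [5, -6, -6, 36]
+      : [5, -6, 30]
*      : [5, -180]
swap   : [-180, 5]
-      : [-185]
+  — needs 2 operands, stack has 1 → underflow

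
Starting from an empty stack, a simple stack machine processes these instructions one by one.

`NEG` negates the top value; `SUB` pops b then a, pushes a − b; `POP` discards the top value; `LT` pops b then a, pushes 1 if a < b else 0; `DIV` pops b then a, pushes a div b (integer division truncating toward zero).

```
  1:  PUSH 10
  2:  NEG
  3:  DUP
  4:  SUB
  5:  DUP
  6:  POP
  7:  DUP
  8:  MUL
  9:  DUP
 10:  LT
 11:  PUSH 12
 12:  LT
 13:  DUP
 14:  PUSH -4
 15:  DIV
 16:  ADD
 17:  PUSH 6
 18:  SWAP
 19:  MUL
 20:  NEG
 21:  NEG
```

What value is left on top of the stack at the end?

PUSH 10 : [10]
NEG     : [-10]
DUP     : [-10, -10]
SUB     : [0]
DUP     : [0, 0]
POP     : [0]
DUP     : [0, 0]
MUL     : [0]
DUP     : [0, 0]
LT      : [0]
PUSH 12 : [0, 12]
LT      : [1]
DUP     : [1, 1]
PUSH -4 : [1, 1, -4]
DIV     : [1, 0]
ADD     : [1]
PUSH 6  : [1, 6]
SWAP    : [6, 1]
MUL     : [6]
NEG     : [-6]
NEG     : [6]

6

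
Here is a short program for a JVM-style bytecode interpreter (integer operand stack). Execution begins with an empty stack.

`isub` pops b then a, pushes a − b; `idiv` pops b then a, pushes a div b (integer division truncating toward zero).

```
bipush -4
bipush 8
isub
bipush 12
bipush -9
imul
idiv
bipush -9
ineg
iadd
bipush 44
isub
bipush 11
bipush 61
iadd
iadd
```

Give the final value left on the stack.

bipush -4 -> [-4]
bipush 8  -> [-4, 8]
isub      -> [-12]
bipush 12 -> [-12, 12]
bipush -9 -> [-12, 12, -9]
imul      -> [-12, -108]
idiv      -> [0]
bipush -9 -> [0, -9]
ineg      -> [0, 9]
iadd      -> [9]
bipush 44 -> [9, 44]
isub      -> [-35]
bipush 11 -> [-35, 11]
bipush 61 -> [-35, 11, 61]
iadd      -> [-35, 72]
iadd      -> [37]

37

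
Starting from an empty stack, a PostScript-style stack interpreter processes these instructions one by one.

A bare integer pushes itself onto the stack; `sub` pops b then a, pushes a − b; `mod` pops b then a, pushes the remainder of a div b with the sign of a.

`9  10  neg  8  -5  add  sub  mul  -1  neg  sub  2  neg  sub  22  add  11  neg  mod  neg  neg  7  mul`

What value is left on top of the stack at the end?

9   : 9
10  : 9 10
neg : 9 -10
8   : 9 -10 8
-5  : 9 -10 8 -5
add : 9 -10 3
sub : 9 -13
mul : -117
-1  : -117 -1
neg : -117 1
sub : -118
2   : -118 2
neg : -118 -2
sub : -116
22  : -116 22
add : -94
11  : -94 11
neg : -94 -11
mod : -6
neg : 6
neg : -6
7   : -6 7
mul : -42

-42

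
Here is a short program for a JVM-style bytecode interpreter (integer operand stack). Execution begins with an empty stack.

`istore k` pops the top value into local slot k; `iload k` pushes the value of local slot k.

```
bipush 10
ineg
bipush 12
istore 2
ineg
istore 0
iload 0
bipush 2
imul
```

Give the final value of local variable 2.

bipush 10 → 10
ineg      → -10
bipush 12 → -10 12
istore 2  → -10
ineg      → 10
istore 0  → (empty)
iload 0   → 10
bipush 2  → 10 2
imul      → 20

12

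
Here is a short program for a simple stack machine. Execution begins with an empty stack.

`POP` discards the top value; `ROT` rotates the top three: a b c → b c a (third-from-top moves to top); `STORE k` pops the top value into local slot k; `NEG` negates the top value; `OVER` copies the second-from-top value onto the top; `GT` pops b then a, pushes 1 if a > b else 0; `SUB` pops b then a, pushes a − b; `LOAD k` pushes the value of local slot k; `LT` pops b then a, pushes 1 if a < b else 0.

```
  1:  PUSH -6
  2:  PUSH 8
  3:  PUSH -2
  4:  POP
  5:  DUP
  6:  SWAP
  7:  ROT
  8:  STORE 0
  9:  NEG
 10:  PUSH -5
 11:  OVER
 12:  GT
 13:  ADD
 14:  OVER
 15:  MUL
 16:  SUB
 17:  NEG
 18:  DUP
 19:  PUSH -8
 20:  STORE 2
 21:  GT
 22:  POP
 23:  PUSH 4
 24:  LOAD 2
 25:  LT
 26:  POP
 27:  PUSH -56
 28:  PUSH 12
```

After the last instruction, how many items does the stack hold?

2

PUSH -6   -6
PUSH 8    -6 8
PUSH -2   -6 8 -2
POP       -6 8
DUP       -6 8 8
SWAP      -6 8 8
ROT       8 8 -6
STORE 0   8 8
NEG       8 -8
PUSH -5   8 -8 -5
OVER      8 -8 -5 -8
GT        8 -8 1
ADD       8 -7
OVER      8 -7 8
MUL       8 -56
SUB       64
NEG       -64
DUP       -64 -64
PUSH -8   -64 -64 -8
STORE 2   -64 -64
GT        0
POP       (empty)
PUSH 4    4
LOAD 2    4 -8
LT        0
POP       (empty)
PUSH -56  -56
PUSH 12   -56 12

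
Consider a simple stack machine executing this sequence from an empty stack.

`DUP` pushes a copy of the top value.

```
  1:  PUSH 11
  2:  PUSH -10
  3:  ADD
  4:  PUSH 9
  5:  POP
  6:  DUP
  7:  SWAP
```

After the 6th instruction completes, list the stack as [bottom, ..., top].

[1, 1]

PUSH 11  → 11
PUSH -10 → 11 -10
ADD      → 1
PUSH 9   → 1 9
POP      → 1
DUP      → 1 1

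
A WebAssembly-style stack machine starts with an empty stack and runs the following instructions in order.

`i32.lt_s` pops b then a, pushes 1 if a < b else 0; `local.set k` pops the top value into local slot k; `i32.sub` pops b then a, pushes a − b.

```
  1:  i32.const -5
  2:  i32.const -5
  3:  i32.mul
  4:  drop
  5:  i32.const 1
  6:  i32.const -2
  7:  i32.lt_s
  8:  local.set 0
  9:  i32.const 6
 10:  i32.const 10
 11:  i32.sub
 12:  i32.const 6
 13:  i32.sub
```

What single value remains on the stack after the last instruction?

-10

i32.const -5  -5
i32.const -5  -5 -5
i32.mul       25
drop          (empty)
i32.const 1   1
i32.const -2  1 -2
i32.lt_s      0
local.set 0   (empty)
i32.const 6   6
i32.const 10  6 10
i32.sub       -4
i32.const 6   -4 6
i32.sub       -10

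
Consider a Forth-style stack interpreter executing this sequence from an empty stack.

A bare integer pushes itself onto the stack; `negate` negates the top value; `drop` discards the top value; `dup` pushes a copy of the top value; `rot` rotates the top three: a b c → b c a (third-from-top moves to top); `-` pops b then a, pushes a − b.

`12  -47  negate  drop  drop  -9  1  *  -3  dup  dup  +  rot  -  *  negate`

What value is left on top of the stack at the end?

9

12     : 12
-47    : 12 -47
negate : 12 47
drop   : 12
drop   : (empty)
-9     : -9
1      : -9 1
*      : -9
-3     : -9 -3
dup    : -9 -3 -3
dup    : -9 -3 -3 -3
+      : -9 -3 -6
rot    : -3 -6 -9
-      : -3 3
*      : -9
negate : 9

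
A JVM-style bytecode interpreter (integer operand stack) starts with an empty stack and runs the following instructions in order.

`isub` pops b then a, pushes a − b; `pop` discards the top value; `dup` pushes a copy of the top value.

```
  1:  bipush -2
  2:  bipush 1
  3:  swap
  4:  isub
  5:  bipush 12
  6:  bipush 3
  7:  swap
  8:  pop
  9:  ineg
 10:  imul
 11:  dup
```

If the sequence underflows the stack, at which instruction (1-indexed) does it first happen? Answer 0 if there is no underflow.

0

bipush -2 -> [-2]
bipush 1  -> [-2, 1]
swap      -> [1, -2]
isub      -> [3]
bipush 12 -> [3, 12]
bipush 3  -> [3, 12, 3]
swap      -> [3, 3, 12]
pop       -> [3, 3]
ineg      -> [3, -3]
imul      -> [-9]
dup       -> [-9, -9]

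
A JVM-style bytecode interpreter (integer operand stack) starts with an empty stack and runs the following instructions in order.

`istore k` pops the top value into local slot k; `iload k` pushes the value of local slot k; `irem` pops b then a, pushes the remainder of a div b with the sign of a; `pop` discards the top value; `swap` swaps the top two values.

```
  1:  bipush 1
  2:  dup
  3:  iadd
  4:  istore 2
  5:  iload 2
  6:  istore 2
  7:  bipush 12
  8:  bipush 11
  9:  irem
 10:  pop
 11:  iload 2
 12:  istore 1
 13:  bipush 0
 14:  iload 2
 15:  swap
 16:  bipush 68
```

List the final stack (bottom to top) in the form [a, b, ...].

bipush 1  -> [1]
dup       -> [1, 1]
iadd      -> [2]
istore 2  -> []
iload 2   -> [2]
istore 2  -> []
bipush 12 -> [12]
bipush 11 -> [12, 11]
irem      -> [1]
pop       -> []
iload 2   -> [2]
istore 1  -> []
bipush 0  -> [0]
iload 2   -> [0, 2]
swap      -> [2, 0]
bipush 68 -> [2, 0, 68]

[2, 0, 68]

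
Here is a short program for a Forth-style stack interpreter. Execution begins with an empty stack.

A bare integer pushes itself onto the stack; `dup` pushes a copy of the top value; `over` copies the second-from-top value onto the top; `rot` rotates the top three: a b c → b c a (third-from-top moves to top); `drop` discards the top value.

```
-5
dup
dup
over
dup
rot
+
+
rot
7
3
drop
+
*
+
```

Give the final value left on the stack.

-35

-5    [-5]
dup   [-5, -5]
dup   [-5, -5, -5]
over  [-5, -5, -5, -5]
dup   [-5, -5, -5, -5, -5]
rot   [-5, -5, -5, -5, -5]
+     [-5, -5, -5, -10]
+     [-5, -5, -15]
rot   [-5, -15, -5]
7     [-5, -15, -5, 7]
3     [-5, -15, -5, 7, 3]
drop  [-5, -15, -5, 7]
+     [-5, -15, 2]
*     [-5, -30]
+     [-35]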